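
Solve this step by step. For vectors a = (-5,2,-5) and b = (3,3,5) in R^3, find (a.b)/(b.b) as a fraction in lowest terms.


Projection coefficient = (a . b) / (b . b)
a . b = (-5)*3 + 2*3 + (-5)*5
= -15 + 6 + (-25) = -34
b . b = 3^2 + 3^2 + 5^2
= 9 + 9 + 25 = 43
Coefficient = -34/43
In lowest terms: -34/43


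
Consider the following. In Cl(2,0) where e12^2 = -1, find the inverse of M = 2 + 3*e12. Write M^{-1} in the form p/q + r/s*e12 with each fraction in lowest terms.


M = 2 + 3*e12, where e12^2 = -1.
Since M commutes with its reverse ~M = a - b*e12, M * ~M = a^2 - b^2*e12^2 = a^2 + b^2.
So M^{-1} = ~M / (a^2 + b^2) = (a - b*e12)/(a^2 + b^2).
a^2 + b^2 = 4 + 9 = 13
Scalar part = 2/13 = 2/13
Bivector coeff = -3/13 = -3/13
M^{-1} = 2/13 - 3/13*e12


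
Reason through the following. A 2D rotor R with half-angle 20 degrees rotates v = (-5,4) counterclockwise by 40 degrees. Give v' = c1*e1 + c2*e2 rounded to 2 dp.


Rotor R = cos(20deg) - sin(20deg)*e12
Rotation angle theta = 2 * 20 = 40 degrees
v' = R*v*~R rotates v by theta.
cos(40deg) = 0.7660, sin(40deg) = 0.6428
v'_1 = -5*cos(40deg) - 4*sin(40deg)
= -5*0.7660 - 4*0.6428
= -6.40
v'_2 = -5*sin(40deg) + 4*cos(40deg)
= -5*0.6428 + 4*0.7660
= -0.15
v' = -6.40*e1 - 0.15*e2


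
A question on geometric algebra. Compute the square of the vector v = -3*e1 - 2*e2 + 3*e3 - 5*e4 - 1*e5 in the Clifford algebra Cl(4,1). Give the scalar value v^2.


v^2 = sum of c_i^2 * e_i^2
Positive signature terms (e_i^2 = +1): (-3)^2 + (-2)^2 + 3^2 + (-5)^2 = 47
Negative signature terms (e_j^2 = -1): (-1)^2 = 1
v^2 = 47 - 1 = 46


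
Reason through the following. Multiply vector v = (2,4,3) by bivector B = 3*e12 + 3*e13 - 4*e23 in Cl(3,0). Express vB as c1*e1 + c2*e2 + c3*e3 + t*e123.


vB has grade-1 (vector) and grade-3 (trivector) parts: vB = (v _| B) + (v ^ B).
Vector part <vB>_1:
  e1: -v2*b12 - v3*b13 = -(4)*(3) - (3)*(3) = -21
  e2: v1*b12 - v3*b23 = (2)*(3) - (3)*(-4) = 18
  e3: v1*b13 + v2*b23 = (2)*(3) + (4)*(-4) = -10
Trivector part <vB>_3:
  e123: v1*b23 - v2*b13 + v3*b12 = (2)*(-4) - (4)*(3) + (3)*(3) = -11
vB = -21*e1 + 18*e2 - 10*e3 - 11*e123


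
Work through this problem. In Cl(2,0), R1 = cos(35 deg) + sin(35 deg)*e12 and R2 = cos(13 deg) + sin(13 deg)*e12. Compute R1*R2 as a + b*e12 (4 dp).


Same-plane rotors commute and their half-angles add:
R1*R2 = cos(a1 + a2) + sin(a1 + a2)*e12.
a1 + a2 = 35 + 13 = 48 deg
cos(48 deg) = 0.6691
sin(48 deg) = 0.7431
R1*R2 = 0.6691 + 0.7431*e12


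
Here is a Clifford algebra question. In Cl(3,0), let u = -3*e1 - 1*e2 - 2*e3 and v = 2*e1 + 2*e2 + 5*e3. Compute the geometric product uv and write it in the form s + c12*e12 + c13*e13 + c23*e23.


In Cl(3,0): e_i^2 = 1, e_ie_j = -e_je_i for i != j.
Scalar part = u . v = (-3)*2 + (-1)*2 + (-2)*5
= -6 + (-2) + (-10) = -18
e12 coeff = (-3)*2 - (-1)*2 = -6 - (-2) = -4
e13 coeff = (-3)*5 - (-2)*2 = -15 - (-4) = -11
e23 coeff = (-1)*5 - (-2)*2 = -5 - (-4) = -1
uv = -18 - 4*e12 - 11*e13 - 1*e23


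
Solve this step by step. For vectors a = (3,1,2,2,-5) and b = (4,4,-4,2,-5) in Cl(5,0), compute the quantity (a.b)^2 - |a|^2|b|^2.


a . b = 3*4 + 1*4 + 2*(-4) + 2*2 + (-5)*(-5)
= 12 + 4 + (-8) + 4 + 25 = 37
|a|^2 = 3^2 + 1^2 + 2^2 + 2^2 + (-5)^2 = 43
|b|^2 = 4^2 + 4^2 + (-4)^2 + 2^2 + (-5)^2 = 77
(a.b)^2 = 37^2 = 1369
|a|^2 * |b|^2 = 43 * 77 = 3311
Result = 1369 - 3311 = -1942


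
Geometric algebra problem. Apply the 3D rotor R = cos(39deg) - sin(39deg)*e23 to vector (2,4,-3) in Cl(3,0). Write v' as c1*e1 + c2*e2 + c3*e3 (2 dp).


Rotor R = cos(39deg) - sin(39deg)*e23
Rotation angle theta = 2 * 39 = 78 degrees in the e23 plane (e2 -> e3).
The component perpendicular to the plane (e1) is invariant: v'_1 = v1 = 2.00
cos(78deg) = 0.2079, sin(78deg) = 0.9781
v'_2 = v2*cos(theta) - v3*sin(theta) = 4*0.2079 - (-3)*0.9781 = 3.77
v'_3 = v2*sin(theta) + v3*cos(theta) = 4*0.9781 + (-3)*0.2079 = 3.29
v' = 2.00*e1 + 3.77*e2 + 3.29*e3


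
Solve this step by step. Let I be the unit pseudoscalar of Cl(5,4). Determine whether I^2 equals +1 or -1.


The pseudoscalar I = e1...e_n (product of all n generators) of Cl(p,q) satisfies I^2 = (-1)^(q + n(n-1)/2).
p = 5, q = 4, n = p + q = 9
n(n-1)/2 = 9 * 8 / 2 = 36
Exponent = q + n(n-1)/2 = 4 + 36 = 40
I^2 = (-1)^40 = +1


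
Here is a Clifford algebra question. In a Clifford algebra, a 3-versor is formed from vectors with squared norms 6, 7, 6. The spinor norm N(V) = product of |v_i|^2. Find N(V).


Spinor norm N(V) = |v1|^2 * |v2|^2 * ... * |v3|^2
= 6 * 7 * 6
Running product: 6, 42, 252
N(V) = 252


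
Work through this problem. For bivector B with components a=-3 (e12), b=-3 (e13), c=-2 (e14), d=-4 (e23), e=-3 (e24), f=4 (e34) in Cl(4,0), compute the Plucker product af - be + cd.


Plucker relation: af - be + cd
a*f = (-3)*4 = -12
b*e = (-3)*(-3) = 9
c*d = (-2)*(-4) = 8
af - be + cd = -12 - 9 + 8
= -13


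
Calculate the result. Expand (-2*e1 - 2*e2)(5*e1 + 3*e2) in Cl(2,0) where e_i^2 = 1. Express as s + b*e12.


Expand: (-2*e1 - 2*e2)(5*e1 + 3*e2)
= (-2)*5*e1e1 + (-2)*3*e1e2 + (-2)*5*e2e1 + (-2)*3*e2e2
Using e1^2 = e2^2 = 1, e2e1 = -e1e2:
Scalar part s = (-2)*5 + (-2)*3 = -10 + (-6) = -16
Bivector part b = (-2)*3 - (-2)*5 = -6 - (-10) = 4
uv = -16 + 4*e12


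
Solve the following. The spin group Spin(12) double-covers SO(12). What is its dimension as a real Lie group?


Spin(n) double-covers SO(n); both have Lie algebra so(n) of dimension n(n-1)/2.
n = 12
n(n-1) = 12 * 11 = 132
dim Spin(12) = 132/2 = 66


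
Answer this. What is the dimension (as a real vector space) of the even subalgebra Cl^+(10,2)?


Even subalgebra dimension = 2^(n-1)
n = 10 + 2 = 12
2^(12 - 1) = 2^11 = 2048
Verification: sum of C(12,k) for even k = 1 + 66 + 495 + 924 + 495 + 66 + 1 = 2048
Result = 2048


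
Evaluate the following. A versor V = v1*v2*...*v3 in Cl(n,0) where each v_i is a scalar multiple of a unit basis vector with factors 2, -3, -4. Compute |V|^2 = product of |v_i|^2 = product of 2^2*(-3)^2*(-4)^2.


Each vector v_i has |v_i|^2 = s_i^2
Squared scales: 2^2 = 4, (-3)^2 = 9, (-4)^2 = 16
|V|^2 = 4 * 9 * 16
= 576


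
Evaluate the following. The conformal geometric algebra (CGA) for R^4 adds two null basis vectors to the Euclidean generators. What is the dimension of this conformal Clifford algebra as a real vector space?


The conformal model of R^4 uses Cl(5,1): the 4 Euclidean generators plus two extra orthogonal generators e+ (e+^2 = +1) and e- (e-^2 = -1), from which the null vectors e0, einf are built.
Number of generators m = 4 + 2 = 6.
dim Cl(p,q) = 2^m = 2^6 = 64


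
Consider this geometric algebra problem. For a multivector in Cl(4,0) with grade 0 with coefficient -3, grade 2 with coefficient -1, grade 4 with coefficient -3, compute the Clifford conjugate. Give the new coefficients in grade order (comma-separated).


Clifford conjugate sign for grade k: (-1)^(k(k+1)/2)
Grade 0: (-1)^(0*1/2) = (-1)^0 = 1, coeff -3 -> -3
Grade 2: (-1)^(2*3/2) = (-1)^3 = -1, coeff -1 -> 1
Grade 4: (-1)^(4*5/2) = (-1)^10 = 1, coeff -3 -> -3
Conjugated coefficients: -3, 1, -3


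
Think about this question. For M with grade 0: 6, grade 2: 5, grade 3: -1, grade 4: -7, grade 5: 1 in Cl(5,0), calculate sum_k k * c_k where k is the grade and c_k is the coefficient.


Grade-weighted sum = sum of grade_k * coefficient_k
0*6 = 0
2*5 = 10
3*(-1) = -3
4*(-7) = -28
5*1 = 5
Total = 0 + 10 + (-3) + (-28) + 5 = -16


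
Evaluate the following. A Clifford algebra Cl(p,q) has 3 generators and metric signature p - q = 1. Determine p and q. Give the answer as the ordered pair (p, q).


We need p + q = 3 and p - q = 1.
Adding: 2p = 3 + 1 = 4, so p = 2.
Then q = 3 - 2 = 1.
(p, q) = (2, 1)


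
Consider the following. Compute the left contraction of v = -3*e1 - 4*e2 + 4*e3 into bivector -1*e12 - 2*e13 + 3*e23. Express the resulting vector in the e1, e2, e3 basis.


Left contraction v _| B = <vB>_1 (grade-1 part of the geometric product vB).
Using e1_|e12 = e2, e2_|e12 = -e1, e1_|e13 = e3, e3_|e13 = -e1, e2_|e23 = e3, e3_|e23 = -e2:
e1 coeff: -v2*b12 - v3*b13 = -(-4)*(-1) - (4)*(-2) = 4
e2 coeff: v1*b12 - v3*b23 = (-3)*(-1) - (4)*(3) = -9
e3 coeff: v1*b13 + v2*b23 = (-3)*(-2) + (-4)*(3) = -6
v _| B = 4*e1 - 9*e2 - 6*e3


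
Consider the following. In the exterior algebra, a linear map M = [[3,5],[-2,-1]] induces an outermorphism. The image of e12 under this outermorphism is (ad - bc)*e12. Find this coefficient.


The outermorphism of a linear map f sends e1^e2 to f(e1)^f(e2).
f(e1) = 3*e1 - 2*e2
f(e2) = 5*e1 - 1*e2
f(e1) ^ f(e2) = (3*e1 - 2*e2) ^ (5*e1 - 1*e2)
= 3*(-1)*e12 + (-2)*5*e21
= (-3 - (-10))*e12
= 7*e12
Coefficient = 7


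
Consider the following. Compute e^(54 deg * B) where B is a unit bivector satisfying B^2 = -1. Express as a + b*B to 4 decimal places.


For a unit bivector B with B^2 = -1, the exponential series gives
e^(theta*B) = cos(theta) + sin(theta)*B (the GA analogue of Euler's formula).
theta = 54 degrees = 0.942478 rad
cos(54 deg) = 0.5878
sin(54 deg) = 0.8090
exp(theta*B) = 0.5878 + 0.8090*B


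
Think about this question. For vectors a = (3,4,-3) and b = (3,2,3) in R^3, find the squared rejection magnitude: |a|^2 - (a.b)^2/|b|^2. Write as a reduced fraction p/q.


|a|^2 = 3^2 + 4^2 + (-3)^2 = 34
|b|^2 = 3^2 + 2^2 + 3^2 = 22
a . b = 3*3 + 4*2 + (-3)*3 = 8
(a.b)^2 = 8^2 = 64
|rej|^2 = 34 - 64/22
= (748 - 64)/22
= 684/22
In lowest terms: 342/11


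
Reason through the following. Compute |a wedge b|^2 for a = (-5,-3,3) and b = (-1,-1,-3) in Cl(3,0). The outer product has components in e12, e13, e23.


a wedge b = (a1*b2 - a2*b1)*e12 + (a1*b3 - a3*b1)*e13 + (a2*b3 - a3*b2)*e23
e12 coeff: (-5)*(-1) - (-3)*(-1) = 5 - 3 = 2
e13 coeff: (-5)*(-3) - 3*(-1) = 15 - (-3) = 18
e23 coeff: (-3)*(-3) - 3*(-1) = 9 - (-3) = 12
|a wedge b|^2 = 2^2 + 18^2 + 12^2
= 4 + 324 + 144
= 472


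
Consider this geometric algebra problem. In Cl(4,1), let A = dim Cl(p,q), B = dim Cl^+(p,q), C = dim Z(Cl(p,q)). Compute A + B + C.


n = 4 + 1 = 5
Total dim = 2^5 = 32
Even subalgebra dim = 2^4 = 16
n is odd, so center dim = 2
Sum = 32 + 16 + 2 = 50


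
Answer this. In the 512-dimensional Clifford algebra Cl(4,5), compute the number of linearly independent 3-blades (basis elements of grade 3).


Number of grade-k basis blades in Cl(p,q) with n = p + q is C(n, k).
n = 4 + 5 = 9
C(9, 3) = 9! / (3! * 6!)
= 362880 / (6 * 720)
= 84


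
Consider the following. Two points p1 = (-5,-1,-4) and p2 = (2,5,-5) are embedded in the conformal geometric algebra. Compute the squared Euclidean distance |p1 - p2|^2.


p1 - p2 = (-7, -6, 1)
|p1 - p2|^2 = (-7)^2 + (-6)^2 + 1^2
= 49 + 36 + 1
= 86


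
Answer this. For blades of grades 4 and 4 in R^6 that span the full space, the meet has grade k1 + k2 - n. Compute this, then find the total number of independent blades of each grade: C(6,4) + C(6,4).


Meet grade = grade(A) + grade(B) - n
= 4 + 4 - 6 = 2
C(6,4) = 15
C(6,4) = 15
dim_A + dim_B = 15 + 15 = 30


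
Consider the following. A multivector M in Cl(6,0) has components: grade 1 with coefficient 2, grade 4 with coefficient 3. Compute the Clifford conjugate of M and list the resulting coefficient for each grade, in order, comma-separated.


Clifford conjugate sign for grade k: (-1)^(k(k+1)/2)
Grade 1: (-1)^(1*2/2) = (-1)^1 = -1, coeff 2 -> -2
Grade 4: (-1)^(4*5/2) = (-1)^10 = 1, coeff 3 -> 3
Conjugated coefficients: -2, 3


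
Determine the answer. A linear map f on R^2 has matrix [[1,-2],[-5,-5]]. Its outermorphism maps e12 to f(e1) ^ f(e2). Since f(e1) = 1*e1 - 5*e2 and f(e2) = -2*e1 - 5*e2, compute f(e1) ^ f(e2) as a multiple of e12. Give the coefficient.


The outermorphism of a linear map f sends e1^e2 to f(e1)^f(e2).
f(e1) = 1*e1 - 5*e2
f(e2) = -2*e1 - 5*e2
f(e1) ^ f(e2) = (1*e1 - 5*e2) ^ (-2*e1 - 5*e2)
= 1*(-5)*e12 + (-5)*(-2)*e21
= (-5 - 10)*e12
= -15*e12
Coefficient = -15


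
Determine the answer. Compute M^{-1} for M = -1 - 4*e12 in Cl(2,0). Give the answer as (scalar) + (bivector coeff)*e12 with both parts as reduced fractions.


M = -1 - 4*e12, where e12^2 = -1.
Since M commutes with its reverse ~M = a - b*e12, M * ~M = a^2 - b^2*e12^2 = a^2 + b^2.
So M^{-1} = ~M / (a^2 + b^2) = (a - b*e12)/(a^2 + b^2).
a^2 + b^2 = 1 + 16 = 17
Scalar part = -1/17 = -1/17
Bivector coeff = 4/17 = 4/17
M^{-1} = -1/17 + 4/17*e12


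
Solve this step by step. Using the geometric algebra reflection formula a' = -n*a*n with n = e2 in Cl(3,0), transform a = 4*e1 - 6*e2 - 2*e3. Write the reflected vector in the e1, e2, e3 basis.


Reflection formula: a' = -n*a*n, with n = e2 (unit vector, n^2 = 1).
For reflection through hyperplane perp to e2:
The component along e2 flips sign, others stay.
a = (4, -6, -2)
a' = (4, 6, -2)
a' = 4*e1 + 6*e2 - 2*e3


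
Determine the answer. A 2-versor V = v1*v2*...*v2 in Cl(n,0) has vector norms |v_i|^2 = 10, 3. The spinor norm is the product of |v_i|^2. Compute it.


Spinor norm N(V) = |v1|^2 * |v2|^2 * ... * |v2|^2
= 10 * 3
Running product: 10, 30
N(V) = 30


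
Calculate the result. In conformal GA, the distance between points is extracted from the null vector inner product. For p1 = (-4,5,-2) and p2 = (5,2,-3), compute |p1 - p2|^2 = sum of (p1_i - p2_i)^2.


p1 - p2 = (-9, 3, 1)
|p1 - p2|^2 = (-9)^2 + 3^2 + 1^2
= 81 + 9 + 1
= 91


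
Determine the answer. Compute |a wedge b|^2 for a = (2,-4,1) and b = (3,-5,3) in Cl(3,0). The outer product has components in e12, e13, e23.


a wedge b = (a1*b2 - a2*b1)*e12 + (a1*b3 - a3*b1)*e13 + (a2*b3 - a3*b2)*e23
e12 coeff: 2*(-5) - (-4)*3 = -10 - (-12) = 2
e13 coeff: 2*3 - 1*3 = 6 - 3 = 3
e23 coeff: (-4)*3 - 1*(-5) = -12 - (-5) = -7
|a wedge b|^2 = 2^2 + 3^2 + (-7)^2
= 4 + 9 + 49
= 62


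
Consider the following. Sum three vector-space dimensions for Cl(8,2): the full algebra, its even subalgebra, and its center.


n = 8 + 2 = 10
Total dim = 2^10 = 1024
Even subalgebra dim = 2^9 = 512
n is even, so center dim = 1
Sum = 1024 + 512 + 1 = 1537


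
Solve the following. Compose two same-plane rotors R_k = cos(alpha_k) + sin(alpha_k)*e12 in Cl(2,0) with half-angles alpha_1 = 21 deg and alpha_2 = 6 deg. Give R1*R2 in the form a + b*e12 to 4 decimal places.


Same-plane rotors commute and their half-angles add:
R1*R2 = cos(a1 + a2) + sin(a1 + a2)*e12.
a1 + a2 = 21 + 6 = 27 deg
cos(27 deg) = 0.8910
sin(27 deg) = 0.4540
R1*R2 = 0.8910 + 0.4540*e12


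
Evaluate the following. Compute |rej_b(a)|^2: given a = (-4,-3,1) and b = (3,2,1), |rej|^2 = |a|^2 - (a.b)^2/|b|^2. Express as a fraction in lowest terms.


|a|^2 = (-4)^2 + (-3)^2 + 1^2 = 26
|b|^2 = 3^2 + 2^2 + 1^2 = 14
a . b = (-4)*3 + (-3)*2 + 1*1 = -17
(a.b)^2 = (-17)^2 = 289
|rej|^2 = 26 - 289/14
= (364 - 289)/14
= 75/14
In lowest terms: 75/14


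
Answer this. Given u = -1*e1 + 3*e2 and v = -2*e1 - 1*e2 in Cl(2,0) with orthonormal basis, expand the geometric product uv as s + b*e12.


Expand: (-1*e1 + 3*e2)(-2*e1 - 1*e2)
= (-1)*(-2)*e1e1 + (-1)*(-1)*e1e2 + 3*(-2)*e2e1 + 3*(-1)*e2e2
Using e1^2 = e2^2 = 1, e2e1 = -e1e2:
Scalar part s = (-1)*(-2) + 3*(-1) = 2 + (-3) = -1
Bivector part b = (-1)*(-1) - 3*(-2) = 1 - (-6) = 7
uv = -1 + 7*e12


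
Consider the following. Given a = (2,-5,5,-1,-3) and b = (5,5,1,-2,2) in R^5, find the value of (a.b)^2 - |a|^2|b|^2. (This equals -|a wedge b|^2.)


a . b = 2*5 + (-5)*5 + 5*1 + (-1)*(-2) + (-3)*2
= 10 + (-25) + 5 + 2 + (-6) = -14
|a|^2 = 2^2 + (-5)^2 + 5^2 + (-1)^2 + (-3)^2 = 64
|b|^2 = 5^2 + 5^2 + 1^2 + (-2)^2 + 2^2 = 59
(a.b)^2 = (-14)^2 = 196
|a|^2 * |b|^2 = 64 * 59 = 3776
Result = 196 - 3776 = -3580


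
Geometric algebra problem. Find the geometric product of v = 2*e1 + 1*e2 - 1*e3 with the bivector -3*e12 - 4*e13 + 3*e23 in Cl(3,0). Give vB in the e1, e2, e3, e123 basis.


vB has grade-1 (vector) and grade-3 (trivector) parts: vB = (v _| B) + (v ^ B).
Vector part <vB>_1:
  e1: -v2*b12 - v3*b13 = -(1)*(-3) - (-1)*(-4) = -1
  e2: v1*b12 - v3*b23 = (2)*(-3) - (-1)*(3) = -3
  e3: v1*b13 + v2*b23 = (2)*(-4) + (1)*(3) = -5
Trivector part <vB>_3:
  e123: v1*b23 - v2*b13 + v3*b12 = (2)*(3) - (1)*(-4) + (-1)*(-3) = 13
vB = -1*e1 - 3*e2 - 5*e3 + 13*e123


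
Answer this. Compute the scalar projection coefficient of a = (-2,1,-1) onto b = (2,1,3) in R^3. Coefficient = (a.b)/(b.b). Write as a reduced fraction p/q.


Projection coefficient = (a . b) / (b . b)
a . b = (-2)*2 + 1*1 + (-1)*3
= -4 + 1 + (-3) = -6
b . b = 2^2 + 1^2 + 3^2
= 4 + 1 + 9 = 14
Coefficient = -6/14
In lowest terms: -3/7


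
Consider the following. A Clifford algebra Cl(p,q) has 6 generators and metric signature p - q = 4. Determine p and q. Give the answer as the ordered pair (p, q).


We need p + q = 6 and p - q = 4.
Adding: 2p = 6 + 4 = 10, so p = 5.
Then q = 6 - 5 = 1.
(p, q) = (5, 1)


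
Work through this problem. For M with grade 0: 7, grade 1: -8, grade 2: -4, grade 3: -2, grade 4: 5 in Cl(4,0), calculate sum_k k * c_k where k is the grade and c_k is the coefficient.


Grade-weighted sum = sum of grade_k * coefficient_k
0*7 = 0
1*(-8) = -8
2*(-4) = -8
3*(-2) = -6
4*5 = 20
Total = 0 + (-8) + (-8) + (-6) + 20 = -2


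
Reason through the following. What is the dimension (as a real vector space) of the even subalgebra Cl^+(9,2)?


Even subalgebra dimension = 2^(n-1)
n = 9 + 2 = 11
2^(11 - 1) = 2^10 = 1024
Verification: sum of C(11,k) for even k = 1 + 55 + 330 + 462 + 165 + 11 = 1024
Result = 1024


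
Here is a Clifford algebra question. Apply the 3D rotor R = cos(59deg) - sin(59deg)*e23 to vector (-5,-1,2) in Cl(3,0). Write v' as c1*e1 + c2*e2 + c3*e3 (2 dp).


Rotor R = cos(59deg) - sin(59deg)*e23
Rotation angle theta = 2 * 59 = 118 degrees in the e23 plane (e2 -> e3).
The component perpendicular to the plane (e1) is invariant: v'_1 = v1 = -5.00
cos(118deg) = -0.4695, sin(118deg) = 0.8829
v'_2 = v2*cos(theta) - v3*sin(theta) = -1*(-0.4695) - 2*0.8829 = -1.30
v'_3 = v2*sin(theta) + v3*cos(theta) = -1*0.8829 + 2*(-0.4695) = -1.82
v' = -5.00*e1 - 1.30*e2 - 1.82*e3


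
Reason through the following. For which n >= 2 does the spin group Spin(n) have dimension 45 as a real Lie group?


dim Spin(n) = dim so(n) = n(n-1)/2.
Solve n(n-1)/2 = 45, i.e. n^2 - n - 90 = 0.
Discriminant = 1 + 8*45 = 361
n = (1 + sqrt(361))/2 = (1 + 19)/2 = 10


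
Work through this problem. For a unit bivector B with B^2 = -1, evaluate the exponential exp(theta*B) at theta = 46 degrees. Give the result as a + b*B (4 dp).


For a unit bivector B with B^2 = -1, the exponential series gives
e^(theta*B) = cos(theta) + sin(theta)*B (the GA analogue of Euler's formula).
theta = 46 degrees = 0.802851 rad
cos(46 deg) = 0.6947
sin(46 deg) = 0.7193
exp(theta*B) = 0.6947 + 0.7193*B


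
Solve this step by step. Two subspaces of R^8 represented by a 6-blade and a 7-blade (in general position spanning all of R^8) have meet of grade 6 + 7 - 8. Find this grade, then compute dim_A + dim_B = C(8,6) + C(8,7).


Meet grade = grade(A) + grade(B) - n
= 6 + 7 - 8 = 5
C(8,6) = 28
C(8,7) = 8
dim_A + dim_B = 28 + 8 = 36


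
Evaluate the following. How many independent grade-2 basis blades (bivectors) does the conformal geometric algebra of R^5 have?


The conformal model of R^5 uses Cl(6,1) with m = 5 + 2 = 7 generators.
Number of grade-2 blades = C(m, 2) = C(7, 2)
= 7*6/2 = 21


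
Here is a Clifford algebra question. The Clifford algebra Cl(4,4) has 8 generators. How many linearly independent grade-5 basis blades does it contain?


Number of grade-k basis blades in Cl(p,q) with n = p + q is C(n, k).
n = 4 + 4 = 8
C(8, 5) = 8! / (5! * 3!)
= 40320 / (120 * 6)
= 56


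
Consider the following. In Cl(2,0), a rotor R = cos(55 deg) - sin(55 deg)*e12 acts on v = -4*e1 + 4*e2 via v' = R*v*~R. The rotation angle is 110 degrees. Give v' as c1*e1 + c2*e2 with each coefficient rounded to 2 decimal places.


Rotor R = cos(55deg) - sin(55deg)*e12
Rotation angle theta = 2 * 55 = 110 degrees
v' = R*v*~R rotates v by theta.
cos(110deg) = -0.3420, sin(110deg) = 0.9397
v'_1 = -4*cos(110deg) - 4*sin(110deg)
= -4*(-0.3420) - 4*0.9397
= -2.39
v'_2 = -4*sin(110deg) + 4*cos(110deg)
= -4*0.9397 + 4*(-0.3420)
= -5.13
v' = -2.39*e1 - 5.13*e2


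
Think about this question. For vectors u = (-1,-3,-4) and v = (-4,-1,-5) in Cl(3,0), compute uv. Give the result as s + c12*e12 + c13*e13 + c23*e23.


In Cl(3,0): e_i^2 = 1, e_ie_j = -e_je_i for i != j.
Scalar part = u . v = (-1)*(-4) + (-3)*(-1) + (-4)*(-5)
= 4 + 3 + 20 = 27
e12 coeff = (-1)*(-1) - (-3)*(-4) = 1 - 12 = -11
e13 coeff = (-1)*(-5) - (-4)*(-4) = 5 - 16 = -11
e23 coeff = (-3)*(-5) - (-4)*(-1) = 15 - 4 = 11
uv = 27 - 11*e12 - 11*e13 + 11*e23


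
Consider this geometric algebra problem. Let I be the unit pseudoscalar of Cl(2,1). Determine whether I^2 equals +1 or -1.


The pseudoscalar I = e1...e_n (product of all n generators) of Cl(p,q) satisfies I^2 = (-1)^(q + n(n-1)/2).
p = 2, q = 1, n = p + q = 3
n(n-1)/2 = 3 * 2 / 2 = 3
Exponent = q + n(n-1)/2 = 1 + 3 = 4
I^2 = (-1)^4 = +1


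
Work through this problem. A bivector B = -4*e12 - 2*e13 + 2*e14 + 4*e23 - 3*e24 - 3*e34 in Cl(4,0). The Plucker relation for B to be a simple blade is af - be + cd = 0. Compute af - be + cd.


Plucker relation: af - be + cd
a*f = (-4)*(-3) = 12
b*e = (-2)*(-3) = 6
c*d = 2*4 = 8
af - be + cd = 12 - 6 + 8
= 14


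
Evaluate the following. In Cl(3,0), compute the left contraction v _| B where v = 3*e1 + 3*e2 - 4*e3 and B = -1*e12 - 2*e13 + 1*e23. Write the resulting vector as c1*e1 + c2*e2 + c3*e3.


Left contraction v _| B = <vB>_1 (grade-1 part of the geometric product vB).
Using e1_|e12 = e2, e2_|e12 = -e1, e1_|e13 = e3, e3_|e13 = -e1, e2_|e23 = e3, e3_|e23 = -e2:
e1 coeff: -v2*b12 - v3*b13 = -(3)*(-1) - (-4)*(-2) = -5
e2 coeff: v1*b12 - v3*b23 = (3)*(-1) - (-4)*(1) = 1
e3 coeff: v1*b13 + v2*b23 = (3)*(-2) + (3)*(1) = -3
v _| B = -5*e1 + 1*e2 - 3*e3


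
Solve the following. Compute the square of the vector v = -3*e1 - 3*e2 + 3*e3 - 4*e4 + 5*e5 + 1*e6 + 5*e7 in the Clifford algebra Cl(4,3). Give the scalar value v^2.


v^2 = sum of c_i^2 * e_i^2
Positive signature terms (e_i^2 = +1): (-3)^2 + (-3)^2 + 3^2 + (-4)^2 = 43
Negative signature terms (e_j^2 = -1): 5^2 + 1^2 + 5^2 = 51
v^2 = 43 - 51 = -8


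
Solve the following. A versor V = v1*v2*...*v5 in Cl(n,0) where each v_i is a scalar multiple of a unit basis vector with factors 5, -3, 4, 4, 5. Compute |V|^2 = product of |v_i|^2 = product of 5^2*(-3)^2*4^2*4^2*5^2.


Each vector v_i has |v_i|^2 = s_i^2
Squared scales: 5^2 = 25, (-3)^2 = 9, 4^2 = 16, 4^2 = 16, 5^2 = 25
|V|^2 = 25 * 9 * 16 * 16 * 25
= 1440000


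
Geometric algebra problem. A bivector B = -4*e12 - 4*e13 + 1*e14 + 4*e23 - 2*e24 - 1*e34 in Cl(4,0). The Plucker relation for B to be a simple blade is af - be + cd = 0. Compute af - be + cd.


Plucker relation: af - be + cd
a*f = (-4)*(-1) = 4
b*e = (-4)*(-2) = 8
c*d = 1*4 = 4
af - be + cd = 4 - 8 + 4
= 0


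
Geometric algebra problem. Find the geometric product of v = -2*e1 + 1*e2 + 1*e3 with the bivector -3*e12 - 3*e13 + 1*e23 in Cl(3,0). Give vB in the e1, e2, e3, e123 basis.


vB has grade-1 (vector) and grade-3 (trivector) parts: vB = (v _| B) + (v ^ B).
Vector part <vB>_1:
  e1: -v2*b12 - v3*b13 = -(1)*(-3) - (1)*(-3) = 6
  e2: v1*b12 - v3*b23 = (-2)*(-3) - (1)*(1) = 5
  e3: v1*b13 + v2*b23 = (-2)*(-3) + (1)*(1) = 7
Trivector part <vB>_3:
  e123: v1*b23 - v2*b13 + v3*b12 = (-2)*(1) - (1)*(-3) + (1)*(-3) = -2
vB = 6*e1 + 5*e2 + 7*e3 - 2*e123


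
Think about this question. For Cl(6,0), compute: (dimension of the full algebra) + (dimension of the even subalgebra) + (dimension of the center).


n = 6 + 0 = 6
Total dim = 2^6 = 64
Even subalgebra dim = 2^5 = 32
n is even, so center dim = 1
Sum = 64 + 32 + 1 = 97


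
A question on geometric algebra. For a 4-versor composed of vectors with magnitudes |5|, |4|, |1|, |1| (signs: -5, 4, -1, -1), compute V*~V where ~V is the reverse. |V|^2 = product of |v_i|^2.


Each vector v_i has |v_i|^2 = s_i^2
Squared scales: (-5)^2 = 25, 4^2 = 16, (-1)^2 = 1, (-1)^2 = 1
|V|^2 = 25 * 16 * 1 * 1
= 400


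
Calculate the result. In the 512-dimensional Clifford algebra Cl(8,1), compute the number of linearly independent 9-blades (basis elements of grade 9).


Number of grade-k basis blades in Cl(p,q) with n = p + q is C(n, k).
n = 8 + 1 = 9
C(9, 9) = 9! / (9! * 0!)
= 362880 / (362880 * 1)
= 1


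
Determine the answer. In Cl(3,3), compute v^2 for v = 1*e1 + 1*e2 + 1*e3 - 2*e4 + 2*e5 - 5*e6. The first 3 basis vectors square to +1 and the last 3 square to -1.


v^2 = sum of c_i^2 * e_i^2
Positive signature terms (e_i^2 = +1): 1^2 + 1^2 + 1^2 = 3
Negative signature terms (e_j^2 = -1): (-2)^2 + 2^2 + (-5)^2 = 33
v^2 = 3 - 33 = -30


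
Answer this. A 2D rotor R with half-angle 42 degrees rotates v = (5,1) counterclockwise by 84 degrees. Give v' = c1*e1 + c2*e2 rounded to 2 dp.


Rotor R = cos(42deg) - sin(42deg)*e12
Rotation angle theta = 2 * 42 = 84 degrees
v' = R*v*~R rotates v by theta.
cos(84deg) = 0.1045, sin(84deg) = 0.9945
v'_1 = 5*cos(84deg) - 1*sin(84deg)
= 5*0.1045 - 1*0.9945
= -0.47
v'_2 = 5*sin(84deg) + 1*cos(84deg)
= 5*0.9945 + 1*0.1045
= 5.08
v' = -0.47*e1 + 5.08*e2


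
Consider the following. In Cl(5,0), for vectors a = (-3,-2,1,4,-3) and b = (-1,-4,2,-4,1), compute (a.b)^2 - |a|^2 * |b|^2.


a . b = (-3)*(-1) + (-2)*(-4) + 1*2 + 4*(-4) + (-3)*1
= 3 + 8 + 2 + (-16) + (-3) = -6
|a|^2 = (-3)^2 + (-2)^2 + 1^2 + 4^2 + (-3)^2 = 39
|b|^2 = (-1)^2 + (-4)^2 + 2^2 + (-4)^2 + 1^2 = 38
(a.b)^2 = (-6)^2 = 36
|a|^2 * |b|^2 = 39 * 38 = 1482
Result = 36 - 1482 = -1446


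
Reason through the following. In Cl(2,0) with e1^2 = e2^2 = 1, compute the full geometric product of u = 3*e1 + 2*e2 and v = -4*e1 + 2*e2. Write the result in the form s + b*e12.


Expand: (3*e1 + 2*e2)(-4*e1 + 2*e2)
= 3*(-4)*e1e1 + 3*2*e1e2 + 2*(-4)*e2e1 + 2*2*e2e2
Using e1^2 = e2^2 = 1, e2e1 = -e1e2:
Scalar part s = 3*(-4) + 2*2 = -12 + 4 = -8
Bivector part b = 3*2 - 2*(-4) = 6 - (-8) = 14
uv = -8 + 14*e12


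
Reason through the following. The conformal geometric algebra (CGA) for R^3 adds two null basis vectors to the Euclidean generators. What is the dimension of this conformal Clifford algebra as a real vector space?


The conformal model of R^3 uses Cl(4,1): the 3 Euclidean generators plus two extra orthogonal generators e+ (e+^2 = +1) and e- (e-^2 = -1), from which the null vectors e0, einf are built.
Number of generators m = 3 + 2 = 5.
dim Cl(p,q) = 2^m = 2^5 = 32


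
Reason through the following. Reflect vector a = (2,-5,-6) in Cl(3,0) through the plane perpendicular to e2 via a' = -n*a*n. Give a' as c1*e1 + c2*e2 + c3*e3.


Reflection formula: a' = -n*a*n, with n = e2 (unit vector, n^2 = 1).
For reflection through hyperplane perp to e2:
The component along e2 flips sign, others stay.
a = (2, -5, -6)
a' = (2, 5, -6)
a' = 2*e1 + 5*e2 - 6*e3


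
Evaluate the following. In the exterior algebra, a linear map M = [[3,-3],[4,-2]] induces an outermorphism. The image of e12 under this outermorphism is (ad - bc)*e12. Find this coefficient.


The outermorphism of a linear map f sends e1^e2 to f(e1)^f(e2).
f(e1) = 3*e1 + 4*e2
f(e2) = -3*e1 - 2*e2
f(e1) ^ f(e2) = (3*e1 + 4*e2) ^ (-3*e1 - 2*e2)
= 3*(-2)*e12 + 4*(-3)*e21
= (-6 - (-12))*e12
= 6*e12
Coefficient = 6


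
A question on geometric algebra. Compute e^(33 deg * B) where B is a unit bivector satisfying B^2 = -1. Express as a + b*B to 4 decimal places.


For a unit bivector B with B^2 = -1, the exponential series gives
e^(theta*B) = cos(theta) + sin(theta)*B (the GA analogue of Euler's formula).
theta = 33 degrees = 0.575959 rad
cos(33 deg) = 0.8387
sin(33 deg) = 0.5446
exp(theta*B) = 0.8387 + 0.5446*B


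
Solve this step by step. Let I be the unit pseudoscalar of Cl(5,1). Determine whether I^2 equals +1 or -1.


The pseudoscalar I = e1...e_n (product of all n generators) of Cl(p,q) satisfies I^2 = (-1)^(q + n(n-1)/2).
p = 5, q = 1, n = p + q = 6
n(n-1)/2 = 6 * 5 / 2 = 15
Exponent = q + n(n-1)/2 = 1 + 15 = 16
I^2 = (-1)^16 = +1


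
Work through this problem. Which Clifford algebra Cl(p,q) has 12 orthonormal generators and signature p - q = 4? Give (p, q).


We need p + q = 12 and p - q = 4.
Adding: 2p = 12 + 4 = 16, so p = 8.
Then q = 12 - 8 = 4.
(p, q) = (8, 4)


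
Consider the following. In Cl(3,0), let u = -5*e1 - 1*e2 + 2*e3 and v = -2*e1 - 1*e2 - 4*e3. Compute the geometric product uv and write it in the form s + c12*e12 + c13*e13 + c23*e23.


In Cl(3,0): e_i^2 = 1, e_ie_j = -e_je_i for i != j.
Scalar part = u . v = (-5)*(-2) + (-1)*(-1) + 2*(-4)
= 10 + 1 + (-8) = 3
e12 coeff = (-5)*(-1) - (-1)*(-2) = 5 - 2 = 3
e13 coeff = (-5)*(-4) - 2*(-2) = 20 - (-4) = 24
e23 coeff = (-1)*(-4) - 2*(-1) = 4 - (-2) = 6
uv = 3 + 3*e12 + 24*e13 + 6*e23


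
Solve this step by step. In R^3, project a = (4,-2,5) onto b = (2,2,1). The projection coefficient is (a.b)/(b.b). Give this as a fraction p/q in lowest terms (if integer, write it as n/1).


Projection coefficient = (a . b) / (b . b)
a . b = 4*2 + (-2)*2 + 5*1
= 8 + (-4) + 5 = 9
b . b = 2^2 + 2^2 + 1^2
= 4 + 4 + 1 = 9
Coefficient = 9/9
In lowest terms: 1/1


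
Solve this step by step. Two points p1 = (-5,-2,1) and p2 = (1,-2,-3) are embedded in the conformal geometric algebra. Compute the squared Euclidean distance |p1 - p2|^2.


p1 - p2 = (-6, 0, 4)
|p1 - p2|^2 = (-6)^2 + 0^2 + 4^2
= 36 + 0 + 16
= 52


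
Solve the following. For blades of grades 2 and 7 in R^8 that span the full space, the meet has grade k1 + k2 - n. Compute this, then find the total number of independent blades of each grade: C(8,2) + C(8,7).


Meet grade = grade(A) + grade(B) - n
= 2 + 7 - 8 = 1
C(8,2) = 28
C(8,7) = 8
dim_A + dim_B = 28 + 8 = 36


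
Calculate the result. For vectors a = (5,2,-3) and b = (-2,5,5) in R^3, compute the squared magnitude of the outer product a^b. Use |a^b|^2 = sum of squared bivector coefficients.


a wedge b = (a1*b2 - a2*b1)*e12 + (a1*b3 - a3*b1)*e13 + (a2*b3 - a3*b2)*e23
e12 coeff: 5*5 - 2*(-2) = 25 - (-4) = 29
e13 coeff: 5*5 - (-3)*(-2) = 25 - 6 = 19
e23 coeff: 2*5 - (-3)*5 = 10 - (-15) = 25
|a wedge b|^2 = 29^2 + 19^2 + 25^2
= 841 + 361 + 625
= 1827


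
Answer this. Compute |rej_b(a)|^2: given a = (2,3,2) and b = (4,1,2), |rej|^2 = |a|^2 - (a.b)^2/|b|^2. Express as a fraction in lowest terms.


|a|^2 = 2^2 + 3^2 + 2^2 = 17
|b|^2 = 4^2 + 1^2 + 2^2 = 21
a . b = 2*4 + 3*1 + 2*2 = 15
(a.b)^2 = 15^2 = 225
|rej|^2 = 17 - 225/21
= (357 - 225)/21
= 132/21
In lowest terms: 44/7


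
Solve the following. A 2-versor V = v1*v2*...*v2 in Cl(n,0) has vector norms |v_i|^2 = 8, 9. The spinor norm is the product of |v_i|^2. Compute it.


Spinor norm N(V) = |v1|^2 * |v2|^2 * ... * |v2|^2
= 8 * 9
Running product: 8, 72
N(V) = 72


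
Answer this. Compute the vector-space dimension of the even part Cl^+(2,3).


Even subalgebra dimension = 2^(n-1)
n = 2 + 3 = 5
2^(5 - 1) = 2^4 = 16
Verification: sum of C(5,k) for even k = 1 + 10 + 5 = 16
Result = 16


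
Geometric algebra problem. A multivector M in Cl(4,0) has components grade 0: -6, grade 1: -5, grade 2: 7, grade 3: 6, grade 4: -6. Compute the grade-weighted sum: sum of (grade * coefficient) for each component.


Grade-weighted sum = sum of grade_k * coefficient_k
0*(-6) = 0
1*(-5) = -5
2*7 = 14
3*6 = 18
4*(-6) = -24
Total = 0 + (-5) + 14 + 18 + (-24) = 3


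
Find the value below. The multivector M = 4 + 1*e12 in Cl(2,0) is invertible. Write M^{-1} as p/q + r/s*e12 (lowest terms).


M = 4 + 1*e12, where e12^2 = -1.
Since M commutes with its reverse ~M = a - b*e12, M * ~M = a^2 - b^2*e12^2 = a^2 + b^2.
So M^{-1} = ~M / (a^2 + b^2) = (a - b*e12)/(a^2 + b^2).
a^2 + b^2 = 16 + 1 = 17
Scalar part = 4/17 = 4/17
Bivector coeff = -1/17 = -1/17
M^{-1} = 4/17 - 1/17*e12


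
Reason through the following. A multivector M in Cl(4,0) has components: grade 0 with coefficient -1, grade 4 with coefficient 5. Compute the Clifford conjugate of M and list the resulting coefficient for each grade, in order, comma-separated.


Clifford conjugate sign for grade k: (-1)^(k(k+1)/2)
Grade 0: (-1)^(0*1/2) = (-1)^0 = 1, coeff -1 -> -1
Grade 4: (-1)^(4*5/2) = (-1)^10 = 1, coeff 5 -> 5
Conjugated coefficients: -1, 5


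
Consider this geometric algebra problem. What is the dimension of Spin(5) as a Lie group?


Spin(n) double-covers SO(n); both have Lie algebra so(n) of dimension n(n-1)/2.
n = 5
n(n-1) = 5 * 4 = 20
dim Spin(5) = 20/2 = 10


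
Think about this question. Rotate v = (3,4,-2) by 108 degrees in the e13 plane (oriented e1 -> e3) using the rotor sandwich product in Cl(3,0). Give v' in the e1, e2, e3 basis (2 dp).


Rotor R = cos(54deg) - sin(54deg)*e13
Rotation angle theta = 2 * 54 = 108 degrees in the e13 plane (e1 -> e3).
The component perpendicular to the plane (e2) is invariant: v'_2 = v2 = 4.00
cos(108deg) = -0.3090, sin(108deg) = 0.9511
v'_1 = v1*cos(theta) - v3*sin(theta) = 3*(-0.3090) - (-2)*0.9511 = 0.98
v'_3 = v1*sin(theta) + v3*cos(theta) = 3*0.9511 + (-2)*(-0.3090) = 3.47
v' = 0.98*e1 + 4.00*e2 + 3.47*e3


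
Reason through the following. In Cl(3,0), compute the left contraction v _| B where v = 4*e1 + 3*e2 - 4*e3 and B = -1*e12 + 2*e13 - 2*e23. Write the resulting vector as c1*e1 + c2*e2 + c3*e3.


Left contraction v _| B = <vB>_1 (grade-1 part of the geometric product vB).
Using e1_|e12 = e2, e2_|e12 = -e1, e1_|e13 = e3, e3_|e13 = -e1, e2_|e23 = e3, e3_|e23 = -e2:
e1 coeff: -v2*b12 - v3*b13 = -(3)*(-1) - (-4)*(2) = 11
e2 coeff: v1*b12 - v3*b23 = (4)*(-1) - (-4)*(-2) = -12
e3 coeff: v1*b13 + v2*b23 = (4)*(2) + (3)*(-2) = 2
v _| B = 11*e1 - 12*e2 + 2*e3


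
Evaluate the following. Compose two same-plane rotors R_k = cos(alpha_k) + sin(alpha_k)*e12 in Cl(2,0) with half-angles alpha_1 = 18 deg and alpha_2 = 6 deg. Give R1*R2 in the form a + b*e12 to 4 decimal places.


Same-plane rotors commute and their half-angles add:
R1*R2 = cos(a1 + a2) + sin(a1 + a2)*e12.
a1 + a2 = 18 + 6 = 24 deg
cos(24 deg) = 0.9135
sin(24 deg) = 0.4067
R1*R2 = 0.9135 + 0.4067*e12


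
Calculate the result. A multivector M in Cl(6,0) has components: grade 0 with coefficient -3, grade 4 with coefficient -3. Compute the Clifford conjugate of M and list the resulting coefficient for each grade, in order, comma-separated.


Clifford conjugate sign for grade k: (-1)^(k(k+1)/2)
Grade 0: (-1)^(0*1/2) = (-1)^0 = 1, coeff -3 -> -3
Grade 4: (-1)^(4*5/2) = (-1)^10 = 1, coeff -3 -> -3
Conjugated coefficients: -3, -3


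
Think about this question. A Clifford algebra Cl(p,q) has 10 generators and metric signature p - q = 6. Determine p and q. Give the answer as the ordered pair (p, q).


We need p + q = 10 and p - q = 6.
Adding: 2p = 10 + 6 = 16, so p = 8.
Then q = 10 - 8 = 2.
(p, q) = (8, 2)


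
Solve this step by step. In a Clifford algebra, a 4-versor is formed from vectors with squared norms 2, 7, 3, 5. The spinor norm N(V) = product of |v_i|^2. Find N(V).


Spinor norm N(V) = |v1|^2 * |v2|^2 * ... * |v4|^2
= 2 * 7 * 3 * 5
Running product: 2, 14, 42, 210
N(V) = 210


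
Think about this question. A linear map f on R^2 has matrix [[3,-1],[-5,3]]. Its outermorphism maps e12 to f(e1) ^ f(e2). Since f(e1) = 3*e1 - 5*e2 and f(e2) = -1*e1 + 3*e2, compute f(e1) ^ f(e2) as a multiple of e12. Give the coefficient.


The outermorphism of a linear map f sends e1^e2 to f(e1)^f(e2).
f(e1) = 3*e1 - 5*e2
f(e2) = -1*e1 + 3*e2
f(e1) ^ f(e2) = (3*e1 - 5*e2) ^ (-1*e1 + 3*e2)
= 3*3*e12 + (-5)*(-1)*e21
= (9 - 5)*e12
= 4*e12
Coefficient = 4


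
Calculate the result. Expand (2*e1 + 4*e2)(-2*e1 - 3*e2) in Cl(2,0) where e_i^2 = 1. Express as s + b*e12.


Expand: (2*e1 + 4*e2)(-2*e1 - 3*e2)
= 2*(-2)*e1e1 + 2*(-3)*e1e2 + 4*(-2)*e2e1 + 4*(-3)*e2e2
Using e1^2 = e2^2 = 1, e2e1 = -e1e2:
Scalar part s = 2*(-2) + 4*(-3) = -4 + (-12) = -16
Bivector part b = 2*(-3) - 4*(-2) = -6 - (-8) = 2
uv = -16 + 2*e12


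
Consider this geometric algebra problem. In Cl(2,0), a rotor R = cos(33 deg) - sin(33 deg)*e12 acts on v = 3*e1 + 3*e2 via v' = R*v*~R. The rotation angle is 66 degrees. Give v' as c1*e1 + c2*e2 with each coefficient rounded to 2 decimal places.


Rotor R = cos(33deg) - sin(33deg)*e12
Rotation angle theta = 2 * 33 = 66 degrees
v' = R*v*~R rotates v by theta.
cos(66deg) = 0.4067, sin(66deg) = 0.9135
v'_1 = 3*cos(66deg) - 3*sin(66deg)
= 3*0.4067 - 3*0.9135
= -1.52
v'_2 = 3*sin(66deg) + 3*cos(66deg)
= 3*0.9135 + 3*0.4067
= 3.96
v' = -1.52*e1 + 3.96*e2


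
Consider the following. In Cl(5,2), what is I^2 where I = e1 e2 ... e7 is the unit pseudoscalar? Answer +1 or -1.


The pseudoscalar I = e1...e_n (product of all n generators) of Cl(p,q) satisfies I^2 = (-1)^(q + n(n-1)/2).
p = 5, q = 2, n = p + q = 7
n(n-1)/2 = 7 * 6 / 2 = 21
Exponent = q + n(n-1)/2 = 2 + 21 = 23
I^2 = (-1)^23 = -1


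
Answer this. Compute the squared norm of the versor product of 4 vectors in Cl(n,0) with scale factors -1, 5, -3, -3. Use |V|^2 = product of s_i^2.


Each vector v_i has |v_i|^2 = s_i^2
Squared scales: (-1)^2 = 1, 5^2 = 25, (-3)^2 = 9, (-3)^2 = 9
|V|^2 = 1 * 25 * 9 * 9
= 2025


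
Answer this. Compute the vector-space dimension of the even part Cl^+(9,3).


Even subalgebra dimension = 2^(n-1)
n = 9 + 3 = 12
2^(12 - 1) = 2^11 = 2048
Verification: sum of C(12,k) for even k = 1 + 66 + 495 + 924 + 495 + 66 + 1 = 2048
Result = 2048


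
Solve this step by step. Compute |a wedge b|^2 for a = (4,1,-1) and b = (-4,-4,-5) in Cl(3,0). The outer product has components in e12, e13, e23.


a wedge b = (a1*b2 - a2*b1)*e12 + (a1*b3 - a3*b1)*e13 + (a2*b3 - a3*b2)*e23
e12 coeff: 4*(-4) - 1*(-4) = -16 - (-4) = -12
e13 coeff: 4*(-5) - (-1)*(-4) = -20 - 4 = -24
e23 coeff: 1*(-5) - (-1)*(-4) = -5 - 4 = -9
|a wedge b|^2 = (-12)^2 + (-24)^2 + (-9)^2
= 144 + 576 + 81
= 801


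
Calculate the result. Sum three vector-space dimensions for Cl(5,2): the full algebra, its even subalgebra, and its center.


n = 5 + 2 = 7
Total dim = 2^7 = 128
Even subalgebra dim = 2^6 = 64
n is odd, so center dim = 2
Sum = 128 + 64 + 2 = 194


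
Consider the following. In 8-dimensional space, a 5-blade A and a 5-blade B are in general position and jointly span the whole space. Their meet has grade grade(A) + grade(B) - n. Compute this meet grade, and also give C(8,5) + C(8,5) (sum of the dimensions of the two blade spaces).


Meet grade = grade(A) + grade(B) - n
= 5 + 5 - 8 = 2
C(8,5) = 56
C(8,5) = 56
dim_A + dim_B = 56 + 56 = 112


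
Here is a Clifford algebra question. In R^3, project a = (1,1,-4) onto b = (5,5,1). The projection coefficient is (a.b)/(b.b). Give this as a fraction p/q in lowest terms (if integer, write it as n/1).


Projection coefficient = (a . b) / (b . b)
a . b = 1*5 + 1*5 + (-4)*1
= 5 + 5 + (-4) = 6
b . b = 5^2 + 5^2 + 1^2
= 25 + 25 + 1 = 51
Coefficient = 6/51
In lowest terms: 2/17


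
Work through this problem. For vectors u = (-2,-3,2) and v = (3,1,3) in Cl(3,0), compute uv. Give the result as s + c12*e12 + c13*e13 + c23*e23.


In Cl(3,0): e_i^2 = 1, e_ie_j = -e_je_i for i != j.
Scalar part = u . v = (-2)*3 + (-3)*1 + 2*3
= -6 + (-3) + 6 = -3
e12 coeff = (-2)*1 - (-3)*3 = -2 - (-9) = 7
e13 coeff = (-2)*3 - 2*3 = -6 - 6 = -12
e23 coeff = (-3)*3 - 2*1 = -9 - 2 = -11
uv = -3 + 7*e12 - 12*e13 - 11*e23


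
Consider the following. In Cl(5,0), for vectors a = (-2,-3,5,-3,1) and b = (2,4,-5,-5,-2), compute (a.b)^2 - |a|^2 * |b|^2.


a . b = (-2)*2 + (-3)*4 + 5*(-5) + (-3)*(-5) + 1*(-2)
= -4 + (-12) + (-25) + 15 + (-2) = -28
|a|^2 = (-2)^2 + (-3)^2 + 5^2 + (-3)^2 + 1^2 = 48
|b|^2 = 2^2 + 4^2 + (-5)^2 + (-5)^2 + (-2)^2 = 74
(a.b)^2 = (-28)^2 = 784
|a|^2 * |b|^2 = 48 * 74 = 3552
Result = 784 - 3552 = -2768


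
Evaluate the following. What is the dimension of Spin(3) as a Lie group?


Spin(n) double-covers SO(n); both have Lie algebra so(n) of dimension n(n-1)/2.
n = 3
n(n-1) = 3 * 2 = 6
dim Spin(3) = 6/2 = 3


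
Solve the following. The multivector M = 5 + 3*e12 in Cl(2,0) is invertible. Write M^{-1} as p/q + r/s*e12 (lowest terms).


M = 5 + 3*e12, where e12^2 = -1.
Since M commutes with its reverse ~M = a - b*e12, M * ~M = a^2 - b^2*e12^2 = a^2 + b^2.
So M^{-1} = ~M / (a^2 + b^2) = (a - b*e12)/(a^2 + b^2).
a^2 + b^2 = 25 + 9 = 34
Scalar part = 5/34 = 5/34
Bivector coeff = -3/34 = -3/34
M^{-1} = 5/34 - 3/34*e12
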